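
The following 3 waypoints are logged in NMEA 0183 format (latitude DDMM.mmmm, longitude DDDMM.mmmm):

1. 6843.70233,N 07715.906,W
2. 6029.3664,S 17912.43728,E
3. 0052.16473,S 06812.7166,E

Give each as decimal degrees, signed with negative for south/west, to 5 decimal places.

Point 1:
  Latitude: degrees = first 2 digits = 68, minutes = 43.70233; 68 + 43.70233/60 = 68.728372
  N → positive
  Longitude: degrees = first 3 digits = 77, minutes = 15.906; 77 + 15.906/60 = 77.265100
  hemisphere W, so the sign is −
Point 2:
  Latitude: degrees = first 2 digits = 60, minutes = 29.3664; 60 + 29.3664/60 = 60.489440
  hemisphere S, so the sign is −
  λ: split at 3 digits → 179° and 12.43728′; 179 + 12.43728/60 = 179.207288
  E → positive
Point 3:
  φ: split at 2 digits → 00° and 52.16473′; 0 + 52.16473/60 = 0.869412
  S → negative
  Longitude: degrees = first 3 digits = 68, minutes = 12.7166; 68 + 12.7166/60 = 68.211943
  E → positive

1. 68.72837, -77.26510
2. -60.48944, 179.20729
3. -0.86941, 68.21194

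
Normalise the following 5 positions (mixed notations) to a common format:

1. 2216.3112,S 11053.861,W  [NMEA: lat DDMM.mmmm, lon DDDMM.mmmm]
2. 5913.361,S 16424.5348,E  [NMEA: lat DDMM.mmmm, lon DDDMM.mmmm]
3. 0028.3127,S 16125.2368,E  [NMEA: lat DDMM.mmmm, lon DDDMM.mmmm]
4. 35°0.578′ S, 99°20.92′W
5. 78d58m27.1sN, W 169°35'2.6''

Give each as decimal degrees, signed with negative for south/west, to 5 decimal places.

1. -22.27185, -110.89768
2. -59.22268, 164.40891
3. -0.47188, 161.42061
4. -35.00963, -99.34867
5. 78.97419, -169.58406

Point 1:
  φ: degrees = first 2 digits = 22, minutes = 16.3112; 22 + 16.3112/60 = 22.271853
  S ⇒ negate
  Lon: degrees = first 3 digits = 110, minutes = 53.861; 110 + 53.861/60 = 110.897683
  hemisphere W, so the sign is −
Point 2:
  φ: degrees = first 2 digits = 59, minutes = 13.361; 59 + 13.361/60 = 59.222683
  hemisphere S, so the sign is −
  λ: split at 3 digits → 164° and 24.5348′; 164 + 24.5348/60 = 164.408913
  E ⇒ keep positive
Point 3:
  φ: split at 2 digits → 00° and 28.3127′; 0 + 28.3127/60 = 0.471878
  S ⇒ negate
  Lon: split at 3 digits → 161° and 25.2368′; 161 + 25.2368/60 = 161.420613
  E ⇒ keep positive
Point 4:
  Lat: 0.578′ = 0.009633°; total 35.009633
  S → negative
  λ: 99 + 20.92/60 = 99.348667
  W ⇒ negate
Point 5:
  Lat: 78° + 58/60 + 27.1/3600 = 78 + 0.966667 + 0.007528 = 78.974194
  N → positive
  λ: 35′ + 2.6″ = 35.04333′; 169 + 35.04333/60 = 169.584056
  hemisphere W, so the sign is −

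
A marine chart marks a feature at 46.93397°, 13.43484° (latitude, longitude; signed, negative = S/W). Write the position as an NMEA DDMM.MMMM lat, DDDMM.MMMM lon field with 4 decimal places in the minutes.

Latitude: 46° + 0.933970 × 60 = 46° 56.038200′
Lon: 13° + 0.434840 × 60 = 13° 26.090400′

4656.0382,N / 01326.0904,E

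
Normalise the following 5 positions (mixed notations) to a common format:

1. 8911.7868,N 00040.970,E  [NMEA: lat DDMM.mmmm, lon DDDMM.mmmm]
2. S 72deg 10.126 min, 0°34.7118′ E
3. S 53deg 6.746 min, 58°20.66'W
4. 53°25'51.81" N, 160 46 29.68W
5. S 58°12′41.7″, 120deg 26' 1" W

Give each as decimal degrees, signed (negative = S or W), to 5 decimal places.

Point 1:
  Lat: degrees = first 2 digits = 89, minutes = 11.7868; 89 + 11.7868/60 = 89.196447
  N → positive
  Lon: split at 3 digits → 000° and 40.97′; 0 + 40.97/60 = 0.682833
  E ⇒ keep positive
Point 2:
  Lat: 72 + 10.126/60 = 72.168767
  S → negative
  λ: 0 + 34.7118/60 = 0.578530
  E ⇒ keep positive
Point 3:
  Lat: 53 + 6.746/60 = 53.112433
  S → negative
  λ: 58 + 20.66/60 = 58.344333
  W → negative
Point 4:
  Lat: 53° + 25/60 + 51.81/3600 = 53 + 0.416667 + 0.014392 = 53.431058
  N ⇒ keep positive
  Lon: 46′ + 29.68″ = 46.49467′; 160 + 46.49467/60 = 160.774911
  W ⇒ negate
Point 5:
  Lat: 12′ + 41.7″ = 12.69500′; 58 + 12.69500/60 = 58.211583
  S ⇒ negate
  Lon: 26′ + 1″ = 26.01667′; 120 + 26.01667/60 = 120.433611
  W ⇒ negate

1. 89.19645, 0.68283
2. -72.16877, 0.57853
3. -53.11243, -58.34433
4. 53.43106, -160.77491
5. -58.21158, -120.43361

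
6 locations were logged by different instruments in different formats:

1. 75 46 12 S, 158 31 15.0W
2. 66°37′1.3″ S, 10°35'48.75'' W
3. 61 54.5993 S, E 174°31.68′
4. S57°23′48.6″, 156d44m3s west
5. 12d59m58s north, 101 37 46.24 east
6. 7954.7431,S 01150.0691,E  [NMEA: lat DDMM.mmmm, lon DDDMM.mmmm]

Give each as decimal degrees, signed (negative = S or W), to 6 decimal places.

1. -75.770000, -158.520833
2. -66.617028, -10.596875
3. -61.909988, 174.528000
4. -57.396833, -156.734167
5. 12.999444, 101.629511
6. -79.912385, 11.834485

Point 1:
  Latitude: 75° + 46/60 + 12/3600 = 75 + 0.766667 + 0.003333 = 75.7700000
  S → negative
  Lon: 31′ + 15″ = 31.25000′; 158 + 31.25000/60 = 158.5208333
  hemisphere W, so the sign is −
Point 2:
  Latitude: 66 + 37/60 + 1.3/3600 = 66.6170278
  hemisphere S, so the sign is −
  Longitude: 35′ + 48.75″ = 35.81250′; 10 + 35.81250/60 = 10.5968750
  hemisphere W, so the sign is −
Point 3:
  Latitude: 54.5993′ = 0.909988°; total 61.9099883
  S → negative
  Lon: 174 + 31.68/60 = 174.5280000
  E ⇒ keep positive
Point 4:
  Lat: 57° + 23/60 + 48.6/3600 = 57 + 0.383333 + 0.013500 = 57.3968333
  hemisphere S, so the sign is −
  Longitude: 44′ + 3″ = 44.05000′; 156 + 44.05000/60 = 156.7341667
  hemisphere W, so the sign is −
Point 5:
  Latitude: 59′ + 58″ = 59.96667′; 12 + 59.96667/60 = 12.9994444
  N → positive
  Lon: 37′ + 46.24″ = 37.77067′; 101 + 37.77067/60 = 101.6295111
  E ⇒ keep positive
Point 6:
  φ: degrees = first 2 digits = 79, minutes = 54.7431; 79 + 54.7431/60 = 79.9123850
  S → negative
  Lon: split at 3 digits → 011° and 50.0691′; 11 + 50.0691/60 = 11.8344850
  E → positive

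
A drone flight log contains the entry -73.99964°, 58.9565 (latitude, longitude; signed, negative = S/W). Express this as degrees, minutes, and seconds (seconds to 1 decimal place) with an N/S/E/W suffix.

73°59′58.7″ S, 58°57′23.4″ E

Latitude is negative → S; |value| = 73.999640
Latitude: 0.999640 × 60 = 59.97840′ → 59′, remainder × 60 = 58.704″
Lon: whole degrees 58; 57.39000′ → 57′ and 23.400″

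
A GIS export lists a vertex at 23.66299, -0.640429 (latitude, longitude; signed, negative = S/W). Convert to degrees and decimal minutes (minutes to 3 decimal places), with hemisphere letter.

φ: fractional part 0.662990 → 39.77940 minutes
Longitude is negative → W; |value| = 0.640429
Longitude: 0° + 0.640429 × 60 = 0° 38.42574′

23° 39.779′ N, 0° 38.426′ W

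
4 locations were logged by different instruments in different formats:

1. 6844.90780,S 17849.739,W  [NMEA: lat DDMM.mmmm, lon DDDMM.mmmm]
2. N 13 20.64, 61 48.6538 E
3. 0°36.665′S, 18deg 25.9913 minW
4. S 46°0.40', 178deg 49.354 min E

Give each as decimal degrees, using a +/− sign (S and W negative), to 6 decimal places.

Point 1:
  φ: split at 2 digits → 68° and 44.9078′; 68 + 44.9078/60 = 68.7484633
  S → negative
  Lon: split at 3 digits → 178° and 49.739′; 178 + 49.739/60 = 178.8289833
  hemisphere W, so the sign is −
Point 2:
  Lat: 20.64′ = 0.344000°; total 13.3440000
  N → positive
  λ: 61 + 48.6538/60 = 61.8108967
  E → positive
Point 3:
  Latitude: 36.665′ = 0.611083°; total 0.6110833
  S ⇒ negate
  Lon: 18 + 25.9913/60 = 18.4331883
  W ⇒ negate
Point 4:
  φ: 0.4′ = 0.006667°; total 46.0066667
  S → negative
  λ: 49.354′ = 0.822567°; total 178.8225667
  E ⇒ keep positive

1. -68.748463, -178.828983
2. 13.344000, 61.810897
3. -0.611083, -18.433188
4. -46.006667, 178.822567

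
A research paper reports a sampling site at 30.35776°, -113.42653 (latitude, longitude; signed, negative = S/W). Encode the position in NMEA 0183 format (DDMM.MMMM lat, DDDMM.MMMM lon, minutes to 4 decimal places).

Lat: fractional part 0.357760 → 21.465600 minutes
Longitude is negative → W; |value| = 113.426530
λ: minutes = (113.426530 − 113) × 60 = 25.591800

3021.4656,N / 11325.5918,W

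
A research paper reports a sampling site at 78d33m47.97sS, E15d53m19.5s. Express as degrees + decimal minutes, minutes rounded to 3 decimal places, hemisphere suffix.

78° 33.800′ S, 15° 53.325′ E

φ: 33 + 47.97/60 = 33.79950′
Longitude: 53 + 19.5/60 = 53.32500′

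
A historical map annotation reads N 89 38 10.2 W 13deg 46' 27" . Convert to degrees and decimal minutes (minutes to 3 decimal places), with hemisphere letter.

Latitude: 38 + 10.2/60 = 38.17000′
Lon: 46 + 27/60 = 46.45000′

89° 38.170′ N, 13° 46.450′ W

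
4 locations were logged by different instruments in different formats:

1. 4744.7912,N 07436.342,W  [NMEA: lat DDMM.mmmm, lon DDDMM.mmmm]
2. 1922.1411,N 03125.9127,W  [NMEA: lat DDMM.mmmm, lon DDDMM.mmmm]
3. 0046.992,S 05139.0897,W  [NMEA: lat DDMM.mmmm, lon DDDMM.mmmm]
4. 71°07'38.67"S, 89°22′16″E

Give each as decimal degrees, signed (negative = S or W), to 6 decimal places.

1. 47.746520, -74.605700
2. 19.369018, -31.431878
3. -0.783200, -51.651495
4. -71.127408, 89.371111

Point 1:
  φ: degrees = first 2 digits = 47, minutes = 44.7912; 47 + 44.7912/60 = 47.7465200
  N → positive
  Longitude: split at 3 digits → 074° and 36.342′; 74 + 36.342/60 = 74.6057000
  W ⇒ negate
Point 2:
  φ: split at 2 digits → 19° and 22.1411′; 19 + 22.1411/60 = 19.3690183
  N ⇒ keep positive
  Longitude: degrees = first 3 digits = 31, minutes = 25.9127; 31 + 25.9127/60 = 31.4318783
  W ⇒ negate
Point 3:
  Latitude: degrees = first 2 digits = 0, minutes = 46.992; 0 + 46.992/60 = 0.7832000
  S ⇒ negate
  λ: split at 3 digits → 051° and 39.0897′; 51 + 39.0897/60 = 51.6514950
  W ⇒ negate
Point 4:
  φ: 7′ + 38.67″ = 7.64450′; 71 + 7.64450/60 = 71.1274083
  S ⇒ negate
  λ: 89 + 22/60 + 16/3600 = 89.3711111
  E ⇒ keep positive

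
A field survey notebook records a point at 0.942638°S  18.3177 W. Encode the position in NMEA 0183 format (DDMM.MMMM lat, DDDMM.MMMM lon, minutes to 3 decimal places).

Lat: 0° + 0.942638 × 60 = 0° 56.55828′
Longitude: 18° + 0.317700 × 60 = 18° 19.06200′

0056.558,S / 01819.062,W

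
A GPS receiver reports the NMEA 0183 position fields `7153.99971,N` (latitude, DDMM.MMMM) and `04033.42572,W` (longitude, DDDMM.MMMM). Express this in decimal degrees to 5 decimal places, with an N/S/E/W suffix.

71.90000° N, 40.55710° W

Lat: degrees = first 2 digits = 71, minutes = 53.99971; 71 + 53.99971/60 = 71.899995
Lon: split at 3 digits → 040° and 33.42572′; 40 + 33.42572/60 = 40.557095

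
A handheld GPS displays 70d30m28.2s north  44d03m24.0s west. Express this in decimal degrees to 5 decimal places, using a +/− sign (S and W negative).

70.50783, -44.05667

φ: 70° + 30/60 + 28.2/3600 = 70 + 0.500000 + 0.007833 = 70.507833
N ⇒ keep positive
λ: 3′ + 24″ = 3.40000′; 44 + 3.40000/60 = 44.056667
W → negative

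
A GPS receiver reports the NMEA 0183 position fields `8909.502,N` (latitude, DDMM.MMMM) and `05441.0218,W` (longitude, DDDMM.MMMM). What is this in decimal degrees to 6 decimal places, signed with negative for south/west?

89.158367, -54.683697

Lat: degrees = first 2 digits = 89, minutes = 9.502; 89 + 9.502/60 = 89.1583667
N ⇒ keep positive
Lon: split at 3 digits → 054° and 41.0218′; 54 + 41.0218/60 = 54.6836967
W → negative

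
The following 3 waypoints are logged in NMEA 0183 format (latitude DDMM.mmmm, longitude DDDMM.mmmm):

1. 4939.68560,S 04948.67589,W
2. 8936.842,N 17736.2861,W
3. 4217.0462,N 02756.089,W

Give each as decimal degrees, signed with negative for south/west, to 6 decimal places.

Point 1:
  Lat: degrees = first 2 digits = 49, minutes = 39.6856; 49 + 39.6856/60 = 49.6614267
  hemisphere S, so the sign is −
  λ: split at 3 digits → 049° and 48.67589′; 49 + 48.67589/60 = 49.8112648
  W ⇒ negate
Point 2:
  Latitude: degrees = first 2 digits = 89, minutes = 36.842; 89 + 36.842/60 = 89.6140333
  N ⇒ keep positive
  λ: degrees = first 3 digits = 177, minutes = 36.2861; 177 + 36.2861/60 = 177.6047683
  hemisphere W, so the sign is −
Point 3:
  φ: degrees = first 2 digits = 42, minutes = 17.0462; 42 + 17.0462/60 = 42.2841033
  N → positive
  Lon: degrees = first 3 digits = 27, minutes = 56.089; 27 + 56.089/60 = 27.9348167
  W → negative

1. -49.661427, -49.811265
2. 89.614033, -177.604768
3. 42.284103, -27.934817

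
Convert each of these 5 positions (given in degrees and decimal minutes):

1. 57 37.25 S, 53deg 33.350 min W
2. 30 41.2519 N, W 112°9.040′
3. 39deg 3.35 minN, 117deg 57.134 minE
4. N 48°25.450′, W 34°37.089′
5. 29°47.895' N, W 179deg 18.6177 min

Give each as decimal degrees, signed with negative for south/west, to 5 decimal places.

1. -57.62083, -53.55583
2. 30.68753, -112.15067
3. 39.05583, 117.95223
4. 48.42417, -34.61815
5. 29.79825, -179.31030

Point 1:
  Lat: 57 + 37.25/60 = 57.620833
  S → negative
  λ: 53 + 33.35/60 = 53.555833
  W ⇒ negate
Point 2:
  φ: 30 + 41.2519/60 = 30.687532
  N → positive
  Longitude: 9.04′ = 0.150667°; total 112.150667
  W → negative
Point 3:
  φ: 3.35′ = 0.055833°; total 39.055833
  N ⇒ keep positive
  λ: 117 + 57.134/60 = 117.952233
  E → positive
Point 4:
  Latitude: 48 + 25.45/60 = 48.424167
  N ⇒ keep positive
  λ: 37.089′ = 0.618150°; total 34.618150
  W ⇒ negate
Point 5:
  Lat: 47.895′ = 0.798250°; total 29.798250
  N ⇒ keep positive
  Longitude: 179 + 18.6177/60 = 179.310295
  W ⇒ negate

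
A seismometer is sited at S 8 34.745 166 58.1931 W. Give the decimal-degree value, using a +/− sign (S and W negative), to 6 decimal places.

-8.579083, -166.969885

φ: 34.745′ = 0.579083°; total 8.5790833
hemisphere S, so the sign is −
λ: 58.1931′ = 0.969885°; total 166.9698850
W → negative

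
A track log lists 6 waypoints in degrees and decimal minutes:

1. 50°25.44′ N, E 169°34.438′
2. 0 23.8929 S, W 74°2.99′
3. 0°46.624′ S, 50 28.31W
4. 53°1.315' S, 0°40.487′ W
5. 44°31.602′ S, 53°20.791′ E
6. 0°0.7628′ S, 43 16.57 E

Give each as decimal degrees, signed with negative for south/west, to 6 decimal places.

1. 50.424000, 169.573967
2. -0.398215, -74.049833
3. -0.777067, -50.471833
4. -53.021917, -0.674783
5. -44.526700, 53.346517
6. -0.012713, 43.276167

Point 1:
  φ: 50 + 25.44/60 = 50.4240000
  N ⇒ keep positive
  λ: 169 + 34.438/60 = 169.5739667
  E → positive
Point 2:
  φ: 0 + 23.8929/60 = 0.3982150
  S → negative
  Lon: 74 + 2.99/60 = 74.0498333
  W → negative
Point 3:
  Lat: 46.624′ = 0.777067°; total 0.7770667
  hemisphere S, so the sign is −
  λ: 50 + 28.31/60 = 50.4718333
  hemisphere W, so the sign is −
Point 4:
  Latitude: 53 + 1.315/60 = 53.0219167
  S → negative
  λ: 40.487′ = 0.674783°; total 0.6747833
  W → negative
Point 5:
  φ: 31.602′ = 0.526700°; total 44.5267000
  S ⇒ negate
  λ: 20.791′ = 0.346517°; total 53.3465167
  E → positive
Point 6:
  φ: 0 + 0.7628/60 = 0.0127133
  S → negative
  Lon: 43 + 16.57/60 = 43.2761667
  E → positive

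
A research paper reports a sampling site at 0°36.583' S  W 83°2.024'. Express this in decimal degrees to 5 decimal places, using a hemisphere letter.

0.60972° S, 83.03373° W

Latitude: 36.583′ = 0.609717°; total 0.609717
Lon: 2.024′ = 0.033733°; total 83.033733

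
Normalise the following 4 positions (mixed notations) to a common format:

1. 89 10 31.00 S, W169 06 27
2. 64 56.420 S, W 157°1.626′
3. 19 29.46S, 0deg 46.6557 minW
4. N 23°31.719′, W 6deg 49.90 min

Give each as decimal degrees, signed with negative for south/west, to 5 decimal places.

1. -89.17528, -169.10750
2. -64.94033, -157.02710
3. -19.49100, -0.77760
4. 23.52865, -6.83167

Point 1:
  Lat: 89° + 10/60 + 31/3600 = 89 + 0.166667 + 0.008611 = 89.175278
  S → negative
  Lon: 169° + 6/60 + 27/3600 = 169 + 0.100000 + 0.007500 = 169.107500
  hemisphere W, so the sign is −
Point 2:
  Lat: 56.42′ = 0.940333°; total 64.940333
  S → negative
  λ: 157 + 1.626/60 = 157.027100
  W → negative
Point 3:
  Latitude: 19 + 29.46/60 = 19.491000
  S → negative
  λ: 0 + 46.6557/60 = 0.777595
  hemisphere W, so the sign is −
Point 4:
  Lat: 31.719′ = 0.528650°; total 23.528650
  N → positive
  Lon: 49.9′ = 0.831667°; total 6.831667
  W → negative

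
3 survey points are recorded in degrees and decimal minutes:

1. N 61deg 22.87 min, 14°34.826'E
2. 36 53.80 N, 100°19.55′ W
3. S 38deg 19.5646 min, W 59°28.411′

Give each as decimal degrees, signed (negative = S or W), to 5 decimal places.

Point 1:
  Lat: 22.87′ = 0.381167°; total 61.381167
  N → positive
  Lon: 34.826′ = 0.580433°; total 14.580433
  E ⇒ keep positive
Point 2:
  φ: 53.8′ = 0.896667°; total 36.896667
  N ⇒ keep positive
  Longitude: 100 + 19.55/60 = 100.325833
  W ⇒ negate
Point 3:
  φ: 19.5646′ = 0.326077°; total 38.326077
  hemisphere S, so the sign is −
  Lon: 28.411′ = 0.473517°; total 59.473517
  hemisphere W, so the sign is −

1. 61.38117, 14.58043
2. 36.89667, -100.32583
3. -38.32608, -59.47352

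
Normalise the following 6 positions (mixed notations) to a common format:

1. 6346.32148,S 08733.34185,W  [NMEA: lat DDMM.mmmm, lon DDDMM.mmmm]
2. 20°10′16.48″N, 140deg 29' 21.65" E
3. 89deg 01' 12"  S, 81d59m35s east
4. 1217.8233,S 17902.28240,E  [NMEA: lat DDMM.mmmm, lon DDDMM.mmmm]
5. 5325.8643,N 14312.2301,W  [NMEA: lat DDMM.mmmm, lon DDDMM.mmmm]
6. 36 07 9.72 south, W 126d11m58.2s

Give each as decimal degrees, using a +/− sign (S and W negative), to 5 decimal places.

Point 1:
  φ: degrees = first 2 digits = 63, minutes = 46.32148; 63 + 46.32148/60 = 63.772025
  hemisphere S, so the sign is −
  Lon: degrees = first 3 digits = 87, minutes = 33.34185; 87 + 33.34185/60 = 87.555698
  hemisphere W, so the sign is −
Point 2:
  Latitude: 10′ + 16.48″ = 10.27467′; 20 + 10.27467/60 = 20.171244
  N → positive
  λ: 29′ + 21.65″ = 29.36083′; 140 + 29.36083/60 = 140.489347
  E ⇒ keep positive
Point 3:
  φ: 1′ + 12″ = 1.20000′; 89 + 1.20000/60 = 89.020000
  S → negative
  λ: 81 + 59/60 + 35/3600 = 81.993056
  E ⇒ keep positive
Point 4:
  Lat: split at 2 digits → 12° and 17.8233′; 12 + 17.8233/60 = 12.297055
  S ⇒ negate
  Lon: degrees = first 3 digits = 179, minutes = 2.2824; 179 + 2.2824/60 = 179.038040
  E ⇒ keep positive
Point 5:
  Latitude: degrees = first 2 digits = 53, minutes = 25.8643; 53 + 25.8643/60 = 53.431072
  N → positive
  Lon: degrees = first 3 digits = 143, minutes = 12.2301; 143 + 12.2301/60 = 143.203835
  hemisphere W, so the sign is −
Point 6:
  Latitude: 36° + 7/60 + 9.72/3600 = 36 + 0.116667 + 0.002700 = 36.119367
  hemisphere S, so the sign is −
  Longitude: 11′ + 58.2″ = 11.97000′; 126 + 11.97000/60 = 126.199500
  W → negative

1. -63.77202, -87.55570
2. 20.17124, 140.48935
3. -89.02000, 81.99306
4. -12.29706, 179.03804
5. 53.43107, -143.20384
6. -36.11937, -126.19950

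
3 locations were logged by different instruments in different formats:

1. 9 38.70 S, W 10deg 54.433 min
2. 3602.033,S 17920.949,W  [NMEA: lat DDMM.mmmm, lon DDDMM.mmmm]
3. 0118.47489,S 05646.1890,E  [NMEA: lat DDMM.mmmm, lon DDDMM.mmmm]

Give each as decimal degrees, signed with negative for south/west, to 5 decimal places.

Point 1:
  Lat: 9 + 38.7/60 = 9.645000
  hemisphere S, so the sign is −
  Longitude: 54.433′ = 0.907217°; total 10.907217
  W ⇒ negate
Point 2:
  Lat: degrees = first 2 digits = 36, minutes = 2.033; 36 + 2.033/60 = 36.033883
  S ⇒ negate
  Longitude: degrees = first 3 digits = 179, minutes = 20.949; 179 + 20.949/60 = 179.349150
  W ⇒ negate
Point 3:
  Latitude: degrees = first 2 digits = 1, minutes = 18.47489; 1 + 18.47489/60 = 1.307915
  S → negative
  Lon: split at 3 digits → 056° and 46.189′; 56 + 46.189/60 = 56.769817
  E → positive

1. -9.64500, -10.90722
2. -36.03388, -179.34915
3. -1.30791, 56.76982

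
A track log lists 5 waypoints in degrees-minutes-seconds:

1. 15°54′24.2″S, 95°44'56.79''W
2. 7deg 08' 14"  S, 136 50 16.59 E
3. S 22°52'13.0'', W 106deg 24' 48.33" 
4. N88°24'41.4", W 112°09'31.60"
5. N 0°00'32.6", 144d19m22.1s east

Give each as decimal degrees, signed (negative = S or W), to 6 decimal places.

1. -15.906722, -95.749108
2. -7.137222, 136.837942
3. -22.870278, -106.413425
4. 88.411500, -112.158778
5. 0.009056, 144.322806

Point 1:
  φ: 54′ + 24.2″ = 54.40333′; 15 + 54.40333/60 = 15.9067222
  S → negative
  Longitude: 44′ + 56.79″ = 44.94650′; 95 + 44.94650/60 = 95.7491083
  W → negative
Point 2:
  Lat: 7° + 8/60 + 14/3600 = 7 + 0.133333 + 0.003889 = 7.1372222
  S ⇒ negate
  λ: 50′ + 16.59″ = 50.27650′; 136 + 50.27650/60 = 136.8379417
  E ⇒ keep positive
Point 3:
  Latitude: 52′ + 13″ = 52.21667′; 22 + 52.21667/60 = 22.8702778
  hemisphere S, so the sign is −
  λ: 106 + 24/60 + 48.33/3600 = 106.4134250
  W → negative
Point 4:
  φ: 88° + 24/60 + 41.4/3600 = 88 + 0.400000 + 0.011500 = 88.4115000
  N → positive
  Lon: 112 + 9/60 + 31.6/3600 = 112.1587778
  W ⇒ negate
Point 5:
  Lat: 0 + 0/60 + 32.6/3600 = 0.0090556
  N ⇒ keep positive
  λ: 19′ + 22.1″ = 19.36833′; 144 + 19.36833/60 = 144.3228056
  E → positive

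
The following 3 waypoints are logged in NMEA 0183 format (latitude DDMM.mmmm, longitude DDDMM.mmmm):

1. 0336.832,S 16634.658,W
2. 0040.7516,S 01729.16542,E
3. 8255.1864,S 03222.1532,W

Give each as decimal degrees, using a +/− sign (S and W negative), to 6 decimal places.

1. -3.613867, -166.577633
2. -0.679193, 17.486090
3. -82.919773, -32.369220

Point 1:
  φ: degrees = first 2 digits = 3, minutes = 36.832; 3 + 36.832/60 = 3.6138667
  hemisphere S, so the sign is −
  λ: split at 3 digits → 166° and 34.658′; 166 + 34.658/60 = 166.5776333
  W ⇒ negate
Point 2:
  φ: split at 2 digits → 00° and 40.7516′; 0 + 40.7516/60 = 0.6791933
  hemisphere S, so the sign is −
  λ: degrees = first 3 digits = 17, minutes = 29.16542; 17 + 29.16542/60 = 17.4860903
  E → positive
Point 3:
  Lat: split at 2 digits → 82° and 55.1864′; 82 + 55.1864/60 = 82.9197733
  S → negative
  Longitude: split at 3 digits → 032° and 22.1532′; 32 + 22.1532/60 = 32.3692200
  hemisphere W, so the sign is −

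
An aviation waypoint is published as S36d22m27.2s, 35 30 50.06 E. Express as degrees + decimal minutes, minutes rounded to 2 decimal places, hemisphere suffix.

Lat: 22 + 27.2/60 = 22.4533′
Lon: seconds/60 = 0.83433; minutes = 30 + 0.83433 = 30.8343

36° 22.45′ S, 35° 30.83′ E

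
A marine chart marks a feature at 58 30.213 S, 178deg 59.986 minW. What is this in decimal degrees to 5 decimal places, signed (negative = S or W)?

-58.50355, -178.99977

Latitude: 30.213′ = 0.503550°; total 58.503550
hemisphere S, so the sign is −
λ: 178 + 59.986/60 = 178.999767
hemisphere W, so the sign is −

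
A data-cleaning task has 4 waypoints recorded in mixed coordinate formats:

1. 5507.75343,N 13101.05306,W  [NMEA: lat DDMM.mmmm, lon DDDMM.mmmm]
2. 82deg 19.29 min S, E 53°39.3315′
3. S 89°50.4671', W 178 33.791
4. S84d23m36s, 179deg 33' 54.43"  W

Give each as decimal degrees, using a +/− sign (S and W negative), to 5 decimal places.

1. 55.12922, -131.01755
2. -82.32150, 53.65553
3. -89.84112, -178.56318
4. -84.39333, -179.56512

Point 1:
  Latitude: degrees = first 2 digits = 55, minutes = 7.75343; 55 + 7.75343/60 = 55.129224
  N → positive
  Lon: degrees = first 3 digits = 131, minutes = 1.05306; 131 + 1.05306/60 = 131.017551
  hemisphere W, so the sign is −
Point 2:
  Latitude: 19.29′ = 0.321500°; total 82.321500
  S → negative
  Longitude: 53 + 39.3315/60 = 53.655525
  E ⇒ keep positive
Point 3:
  Lat: 89 + 50.4671/60 = 89.841118
  S ⇒ negate
  λ: 178 + 33.791/60 = 178.563183
  W ⇒ negate
Point 4:
  φ: 23′ + 36″ = 23.60000′; 84 + 23.60000/60 = 84.393333
  S → negative
  λ: 179 + 33/60 + 54.43/3600 = 179.565119
  hemisphere W, so the sign is −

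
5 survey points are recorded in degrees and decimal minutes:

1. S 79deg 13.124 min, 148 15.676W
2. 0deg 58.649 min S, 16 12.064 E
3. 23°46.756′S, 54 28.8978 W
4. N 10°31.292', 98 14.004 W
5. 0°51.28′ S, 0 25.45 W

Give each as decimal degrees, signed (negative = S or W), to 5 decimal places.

1. -79.21873, -148.26127
2. -0.97748, 16.20107
3. -23.77927, -54.48163
4. 10.52153, -98.23340
5. -0.85467, -0.42417

Point 1:
  Latitude: 13.124′ = 0.218733°; total 79.218733
  S ⇒ negate
  λ: 15.676′ = 0.261267°; total 148.261267
  W → negative
Point 2:
  Latitude: 0 + 58.649/60 = 0.977483
  hemisphere S, so the sign is −
  Longitude: 16 + 12.064/60 = 16.201067
  E → positive
Point 3:
  φ: 46.756′ = 0.779267°; total 23.779267
  hemisphere S, so the sign is −
  Lon: 28.8978′ = 0.481630°; total 54.481630
  W ⇒ negate
Point 4:
  Latitude: 31.292′ = 0.521533°; total 10.521533
  N → positive
  λ: 14.004′ = 0.233400°; total 98.233400
  W → negative
Point 5:
  Lat: 51.28′ = 0.854667°; total 0.854667
  S ⇒ negate
  Longitude: 0 + 25.45/60 = 0.424167
  hemisphere W, so the sign is −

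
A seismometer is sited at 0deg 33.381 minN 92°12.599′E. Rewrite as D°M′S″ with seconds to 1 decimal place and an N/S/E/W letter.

0°33′22.9″ N, 92°12′35.9″ E

Lat: fractional minutes 0.38100 × 60 = 22.860″
λ: fractional minutes 0.59900 × 60 = 35.940″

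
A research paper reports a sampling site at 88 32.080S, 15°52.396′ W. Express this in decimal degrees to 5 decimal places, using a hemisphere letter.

Latitude: 32.08′ = 0.534667°; total 88.534667
Longitude: 15 + 52.396/60 = 15.873267

88.53467° S, 15.87327° W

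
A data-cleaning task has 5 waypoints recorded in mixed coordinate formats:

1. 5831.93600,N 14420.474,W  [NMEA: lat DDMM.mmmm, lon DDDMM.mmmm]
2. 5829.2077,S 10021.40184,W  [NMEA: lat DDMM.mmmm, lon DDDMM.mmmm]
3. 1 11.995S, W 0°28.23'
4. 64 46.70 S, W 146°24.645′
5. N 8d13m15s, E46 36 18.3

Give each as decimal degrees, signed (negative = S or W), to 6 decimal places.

Point 1:
  φ: degrees = first 2 digits = 58, minutes = 31.936; 58 + 31.936/60 = 58.5322667
  N → positive
  Lon: split at 3 digits → 144° and 20.474′; 144 + 20.474/60 = 144.3412333
  W → negative
Point 2:
  φ: split at 2 digits → 58° and 29.2077′; 58 + 29.2077/60 = 58.4867950
  S ⇒ negate
  Longitude: degrees = first 3 digits = 100, minutes = 21.40184; 100 + 21.40184/60 = 100.3566973
  W → negative
Point 3:
  Lat: 11.995′ = 0.199917°; total 1.1999167
  S → negative
  Lon: 0 + 28.23/60 = 0.4705000
  hemisphere W, so the sign is −
Point 4:
  Lat: 64 + 46.7/60 = 64.7783333
  S → negative
  Longitude: 146 + 24.645/60 = 146.4107500
  W → negative
Point 5:
  Lat: 13′ + 15″ = 13.25000′; 8 + 13.25000/60 = 8.2208333
  N ⇒ keep positive
  λ: 46 + 36/60 + 18.3/3600 = 46.6050833
  E → positive

1. 58.532267, -144.341233
2. -58.486795, -100.356697
3. -1.199917, -0.470500
4. -64.778333, -146.410750
5. 8.220833, 46.605083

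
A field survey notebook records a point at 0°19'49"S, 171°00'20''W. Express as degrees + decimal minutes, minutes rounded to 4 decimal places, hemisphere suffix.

Lat: seconds/60 = 0.81667; minutes = 19 + 0.81667 = 19.816667
Lon: 0 + 20/60 = 0.333333′

0° 19.8167′ S, 171° 0.3333′ W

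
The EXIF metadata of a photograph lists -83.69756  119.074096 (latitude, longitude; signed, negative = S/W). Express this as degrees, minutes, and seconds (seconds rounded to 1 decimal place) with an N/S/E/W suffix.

Latitude is negative → S; |value| = 83.697560
Lat: whole degrees 83; 41.85360′ → 41′ and 51.216″
λ: 0.074096 × 60 = 4.44576′ → 4′, remainder × 60 = 26.746″

83°41′51.2″ S, 119°04′26.7″ E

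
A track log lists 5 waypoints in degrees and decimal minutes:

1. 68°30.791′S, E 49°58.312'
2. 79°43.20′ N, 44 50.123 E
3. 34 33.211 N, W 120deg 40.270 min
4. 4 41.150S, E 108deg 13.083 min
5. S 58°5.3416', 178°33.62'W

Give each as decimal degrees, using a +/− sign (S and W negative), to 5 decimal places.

Point 1:
  Lat: 68 + 30.791/60 = 68.513183
  S → negative
  Lon: 58.312′ = 0.971867°; total 49.971867
  E ⇒ keep positive
Point 2:
  Latitude: 79 + 43.2/60 = 79.720000
  N → positive
  Longitude: 44 + 50.123/60 = 44.835383
  E ⇒ keep positive
Point 3:
  φ: 34 + 33.211/60 = 34.553517
  N ⇒ keep positive
  Lon: 40.27′ = 0.671167°; total 120.671167
  W → negative
Point 4:
  φ: 4 + 41.15/60 = 4.685833
  hemisphere S, so the sign is −
  Lon: 13.083′ = 0.218050°; total 108.218050
  E ⇒ keep positive
Point 5:
  Latitude: 58 + 5.3416/60 = 58.089027
  S ⇒ negate
  Longitude: 178 + 33.62/60 = 178.560333
  W → negative

1. -68.51318, 49.97187
2. 79.72000, 44.83538
3. 34.55352, -120.67117
4. -4.68583, 108.21805
5. -58.08903, -178.56033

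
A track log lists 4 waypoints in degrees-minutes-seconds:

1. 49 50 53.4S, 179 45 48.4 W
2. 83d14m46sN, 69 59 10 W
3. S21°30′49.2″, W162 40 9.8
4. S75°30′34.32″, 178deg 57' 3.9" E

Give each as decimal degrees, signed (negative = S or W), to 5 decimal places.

Point 1:
  Lat: 49° + 50/60 + 53.4/3600 = 49 + 0.833333 + 0.014833 = 49.848167
  S → negative
  Lon: 179 + 45/60 + 48.4/3600 = 179.763444
  W → negative
Point 2:
  Latitude: 83 + 14/60 + 46/3600 = 83.246111
  N → positive
  λ: 69 + 59/60 + 10/3600 = 69.986111
  W ⇒ negate
Point 3:
  φ: 21° + 30/60 + 49.2/3600 = 21 + 0.500000 + 0.013667 = 21.513667
  hemisphere S, so the sign is −
  Longitude: 162 + 40/60 + 9.8/3600 = 162.669389
  W → negative
Point 4:
  Latitude: 75° + 30/60 + 34.32/3600 = 75 + 0.500000 + 0.009533 = 75.509533
  hemisphere S, so the sign is −
  Lon: 178 + 57/60 + 3.9/3600 = 178.951083
  E → positive

1. -49.84817, -179.76344
2. 83.24611, -69.98611
3. -21.51367, -162.66939
4. -75.50953, 178.95108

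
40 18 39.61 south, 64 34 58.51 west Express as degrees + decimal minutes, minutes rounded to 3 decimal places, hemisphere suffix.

40° 18.660′ S, 64° 34.975′ W

Lat: 18 + 39.61/60 = 18.66017′
λ: 34 + 58.51/60 = 34.97517′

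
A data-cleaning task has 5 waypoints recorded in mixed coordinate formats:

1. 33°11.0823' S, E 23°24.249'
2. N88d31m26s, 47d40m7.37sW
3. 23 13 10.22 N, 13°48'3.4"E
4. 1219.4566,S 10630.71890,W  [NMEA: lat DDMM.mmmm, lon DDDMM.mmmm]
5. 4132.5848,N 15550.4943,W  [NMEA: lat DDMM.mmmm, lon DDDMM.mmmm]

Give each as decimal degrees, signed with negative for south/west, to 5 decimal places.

Point 1:
  φ: 33 + 11.0823/60 = 33.184705
  hemisphere S, so the sign is −
  Lon: 23 + 24.249/60 = 23.404150
  E → positive
Point 2:
  Lat: 88 + 31/60 + 26/3600 = 88.523889
  N ⇒ keep positive
  λ: 47° + 40/60 + 7.37/3600 = 47 + 0.666667 + 0.002047 = 47.668714
  W ⇒ negate
Point 3:
  φ: 23 + 13/60 + 10.22/3600 = 23.219506
  N → positive
  λ: 48′ + 3.4″ = 48.05667′; 13 + 48.05667/60 = 13.800944
  E → positive
Point 4:
  Latitude: degrees = first 2 digits = 12, minutes = 19.4566; 12 + 19.4566/60 = 12.324277
  S ⇒ negate
  Lon: split at 3 digits → 106° and 30.7189′; 106 + 30.7189/60 = 106.511982
  W ⇒ negate
Point 5:
  φ: degrees = first 2 digits = 41, minutes = 32.5848; 41 + 32.5848/60 = 41.543080
  N → positive
  Longitude: degrees = first 3 digits = 155, minutes = 50.4943; 155 + 50.4943/60 = 155.841572
  W → negative

1. -33.18471, 23.40415
2. 88.52389, -47.66871
3. 23.21951, 13.80094
4. -12.32428, -106.51198
5. 41.54308, -155.84157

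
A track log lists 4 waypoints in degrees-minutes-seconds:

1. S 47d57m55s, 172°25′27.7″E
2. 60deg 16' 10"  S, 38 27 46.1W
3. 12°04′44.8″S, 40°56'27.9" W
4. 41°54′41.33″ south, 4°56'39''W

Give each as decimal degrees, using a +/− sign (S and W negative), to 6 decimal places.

1. -47.965278, 172.424361
2. -60.269444, -38.462806
3. -12.079111, -40.941083
4. -41.911481, -4.944167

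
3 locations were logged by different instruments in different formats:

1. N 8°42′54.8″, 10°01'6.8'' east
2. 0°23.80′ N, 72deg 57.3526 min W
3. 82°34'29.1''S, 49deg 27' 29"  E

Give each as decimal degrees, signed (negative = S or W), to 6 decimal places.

1. 8.715222, 10.018556
2. 0.396667, -72.955877
3. -82.574750, 49.458056

Point 1:
  Latitude: 8 + 42/60 + 54.8/3600 = 8.7152222
  N ⇒ keep positive
  Longitude: 10 + 1/60 + 6.8/3600 = 10.0185556
  E ⇒ keep positive
Point 2:
  Latitude: 0 + 23.8/60 = 0.3966667
  N → positive
  λ: 72 + 57.3526/60 = 72.9558767
  W ⇒ negate
Point 3:
  Lat: 82° + 34/60 + 29.1/3600 = 82 + 0.566667 + 0.008083 = 82.5747500
  hemisphere S, so the sign is −
  λ: 49 + 27/60 + 29/3600 = 49.4580556
  E ⇒ keep positive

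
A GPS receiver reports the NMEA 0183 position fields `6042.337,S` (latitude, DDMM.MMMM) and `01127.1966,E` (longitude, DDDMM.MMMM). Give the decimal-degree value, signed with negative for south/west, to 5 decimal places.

Latitude: split at 2 digits → 60° and 42.337′; 60 + 42.337/60 = 60.705617
S ⇒ negate
Longitude: split at 3 digits → 011° and 27.1966′; 11 + 27.1966/60 = 11.453277
E ⇒ keep positive

-60.70562, 11.45328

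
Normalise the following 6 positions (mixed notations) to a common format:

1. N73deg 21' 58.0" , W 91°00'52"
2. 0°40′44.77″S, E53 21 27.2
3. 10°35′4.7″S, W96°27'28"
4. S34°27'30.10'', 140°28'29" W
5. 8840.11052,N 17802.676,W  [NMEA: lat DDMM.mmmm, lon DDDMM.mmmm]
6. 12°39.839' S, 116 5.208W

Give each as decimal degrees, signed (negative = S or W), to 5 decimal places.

1. 73.36611, -91.01444
2. -0.67910, 53.35756
3. -10.58464, -96.45778
4. -34.45836, -140.47472
5. 88.66851, -178.04460
6. -12.66398, -116.08680

Point 1:
  Lat: 73 + 21/60 + 58/3600 = 73.366111
  N → positive
  Lon: 0′ + 52″ = 0.86667′; 91 + 0.86667/60 = 91.014444
  W ⇒ negate
Point 2:
  Latitude: 40′ + 44.77″ = 40.74617′; 0 + 40.74617/60 = 0.679103
  hemisphere S, so the sign is −
  λ: 53° + 21/60 + 27.2/3600 = 53 + 0.350000 + 0.007556 = 53.357556
  E ⇒ keep positive
Point 3:
  φ: 35′ + 4.7″ = 35.07833′; 10 + 35.07833/60 = 10.584639
  S → negative
  λ: 96 + 27/60 + 28/3600 = 96.457778
  W → negative
Point 4:
  Lat: 34° + 27/60 + 30.1/3600 = 34 + 0.450000 + 0.008361 = 34.458361
  S ⇒ negate
  λ: 28′ + 29″ = 28.48333′; 140 + 28.48333/60 = 140.474722
  W ⇒ negate
Point 5:
  Lat: degrees = first 2 digits = 88, minutes = 40.11052; 88 + 40.11052/60 = 88.668509
  N → positive
  λ: split at 3 digits → 178° and 2.676′; 178 + 2.676/60 = 178.044600
  W → negative
Point 6:
  Lat: 12 + 39.839/60 = 12.663983
  S ⇒ negate
  λ: 116 + 5.208/60 = 116.086800
  hemisphere W, so the sign is −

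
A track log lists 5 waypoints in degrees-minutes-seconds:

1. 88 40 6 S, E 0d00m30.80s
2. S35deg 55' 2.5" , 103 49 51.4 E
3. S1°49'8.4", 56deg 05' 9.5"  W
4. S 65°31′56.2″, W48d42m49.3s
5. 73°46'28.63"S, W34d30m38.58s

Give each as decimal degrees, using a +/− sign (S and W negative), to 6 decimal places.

1. -88.668333, 0.008556
2. -35.917361, 103.830944
3. -1.819000, -56.085972
4. -65.532278, -48.713694
5. -73.774619, -34.510717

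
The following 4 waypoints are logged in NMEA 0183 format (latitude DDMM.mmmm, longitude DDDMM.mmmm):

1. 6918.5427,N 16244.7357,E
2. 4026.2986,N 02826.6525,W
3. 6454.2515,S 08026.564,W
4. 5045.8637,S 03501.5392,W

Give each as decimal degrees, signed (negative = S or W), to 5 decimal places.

Point 1:
  φ: split at 2 digits → 69° and 18.5427′; 69 + 18.5427/60 = 69.309045
  N ⇒ keep positive
  Lon: split at 3 digits → 162° and 44.7357′; 162 + 44.7357/60 = 162.745595
  E → positive
Point 2:
  Lat: degrees = first 2 digits = 40, minutes = 26.2986; 40 + 26.2986/60 = 40.438310
  N → positive
  λ: degrees = first 3 digits = 28, minutes = 26.6525; 28 + 26.6525/60 = 28.444208
  W ⇒ negate
Point 3:
  Latitude: degrees = first 2 digits = 64, minutes = 54.2515; 64 + 54.2515/60 = 64.904192
  S ⇒ negate
  Lon: degrees = first 3 digits = 80, minutes = 26.564; 80 + 26.564/60 = 80.442733
  W → negative
Point 4:
  Latitude: split at 2 digits → 50° and 45.8637′; 50 + 45.8637/60 = 50.764395
  S ⇒ negate
  Longitude: split at 3 digits → 035° and 1.5392′; 35 + 1.5392/60 = 35.025653
  W → negative

1. 69.30905, 162.74560
2. 40.43831, -28.44421
3. -64.90419, -80.44273
4. -50.76440, -35.02565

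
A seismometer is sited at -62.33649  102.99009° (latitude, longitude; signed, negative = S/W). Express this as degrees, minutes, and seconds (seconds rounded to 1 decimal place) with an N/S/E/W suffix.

62°20′11.4″ S, 102°59′24.3″ E

Latitude is negative → S; |value| = 62.336490
φ: 0.336490 × 60 = 20.18940′ → 20′, remainder × 60 = 11.364″
Lon: whole degrees 102; 59.40540′ → 59′ and 24.324″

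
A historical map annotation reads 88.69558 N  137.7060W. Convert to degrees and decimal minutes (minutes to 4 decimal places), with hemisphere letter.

88° 41.7348′ N, 137° 42.3600′ W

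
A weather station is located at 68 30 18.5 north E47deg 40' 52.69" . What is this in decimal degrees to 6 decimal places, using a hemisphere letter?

68.505139° N, 47.681303° E

φ: 68° + 30/60 + 18.5/3600 = 68 + 0.500000 + 0.005139 = 68.5051389
Longitude: 47° + 40/60 + 52.69/3600 = 47 + 0.666667 + 0.014636 = 47.6813028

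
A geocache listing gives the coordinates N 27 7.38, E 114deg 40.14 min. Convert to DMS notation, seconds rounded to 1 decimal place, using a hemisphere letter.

φ: fractional minutes 0.38000 × 60 = 22.800″
Lon: fractional minutes 0.14000 × 60 = 8.400″

27°07′22.8″ N, 114°40′8.4″ E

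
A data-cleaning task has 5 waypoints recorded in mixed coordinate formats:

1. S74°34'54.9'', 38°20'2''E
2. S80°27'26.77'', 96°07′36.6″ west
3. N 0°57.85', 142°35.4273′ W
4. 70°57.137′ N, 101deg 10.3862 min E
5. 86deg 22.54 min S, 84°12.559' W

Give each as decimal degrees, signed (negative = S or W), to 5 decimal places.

Point 1:
  Lat: 74° + 34/60 + 54.9/3600 = 74 + 0.566667 + 0.015250 = 74.581917
  hemisphere S, so the sign is −
  λ: 20′ + 2″ = 20.03333′; 38 + 20.03333/60 = 38.333889
  E ⇒ keep positive
Point 2:
  Lat: 80 + 27/60 + 26.77/3600 = 80.457436
  S ⇒ negate
  λ: 7′ + 36.6″ = 7.61000′; 96 + 7.61000/60 = 96.126833
  W ⇒ negate
Point 3:
  φ: 0 + 57.85/60 = 0.964167
  N → positive
  λ: 35.4273′ = 0.590455°; total 142.590455
  hemisphere W, so the sign is −
Point 4:
  Latitude: 57.137′ = 0.952283°; total 70.952283
  N ⇒ keep positive
  λ: 101 + 10.3862/60 = 101.173103
  E → positive
Point 5:
  φ: 86 + 22.54/60 = 86.375667
  hemisphere S, so the sign is −
  Longitude: 84 + 12.559/60 = 84.209317
  hemisphere W, so the sign is −

1. -74.58192, 38.33389
2. -80.45744, -96.12683
3. 0.96417, -142.59046
4. 70.95228, 101.17310
5. -86.37567, -84.20932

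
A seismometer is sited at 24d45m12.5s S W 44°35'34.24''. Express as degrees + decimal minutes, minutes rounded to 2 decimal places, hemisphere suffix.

24° 45.21′ S, 44° 35.57′ W

Latitude: seconds/60 = 0.20833; minutes = 45 + 0.20833 = 45.2083
λ: seconds/60 = 0.57067; minutes = 35 + 0.57067 = 35.5707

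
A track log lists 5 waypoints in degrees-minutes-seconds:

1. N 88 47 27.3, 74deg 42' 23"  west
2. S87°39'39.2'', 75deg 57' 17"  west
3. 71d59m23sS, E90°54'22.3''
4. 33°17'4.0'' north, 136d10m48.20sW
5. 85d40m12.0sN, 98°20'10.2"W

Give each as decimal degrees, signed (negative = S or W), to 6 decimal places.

Point 1:
  φ: 47′ + 27.3″ = 47.45500′; 88 + 47.45500/60 = 88.7909167
  N ⇒ keep positive
  Lon: 74° + 42/60 + 23/3600 = 74 + 0.700000 + 0.006389 = 74.7063889
  W ⇒ negate
Point 2:
  Latitude: 39′ + 39.2″ = 39.65333′; 87 + 39.65333/60 = 87.6608889
  hemisphere S, so the sign is −
  Lon: 75 + 57/60 + 17/3600 = 75.9547222
  hemisphere W, so the sign is −
Point 3:
  φ: 71° + 59/60 + 23/3600 = 71 + 0.983333 + 0.006389 = 71.9897222
  hemisphere S, so the sign is −
  Lon: 90° + 54/60 + 22.3/3600 = 90 + 0.900000 + 0.006194 = 90.9061944
  E ⇒ keep positive
Point 4:
  Latitude: 17′ + 4″ = 17.06667′; 33 + 17.06667/60 = 33.2844444
  N ⇒ keep positive
  Lon: 10′ + 48.2″ = 10.80333′; 136 + 10.80333/60 = 136.1800556
  W → negative
Point 5:
  φ: 85 + 40/60 + 12/3600 = 85.6700000
  N → positive
  Lon: 98° + 20/60 + 10.2/3600 = 98 + 0.333333 + 0.002833 = 98.3361667
  hemisphere W, so the sign is −

1. 88.790917, -74.706389
2. -87.660889, -75.954722
3. -71.989722, 90.906194
4. 33.284444, -136.180056
5. 85.670000, -98.336167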